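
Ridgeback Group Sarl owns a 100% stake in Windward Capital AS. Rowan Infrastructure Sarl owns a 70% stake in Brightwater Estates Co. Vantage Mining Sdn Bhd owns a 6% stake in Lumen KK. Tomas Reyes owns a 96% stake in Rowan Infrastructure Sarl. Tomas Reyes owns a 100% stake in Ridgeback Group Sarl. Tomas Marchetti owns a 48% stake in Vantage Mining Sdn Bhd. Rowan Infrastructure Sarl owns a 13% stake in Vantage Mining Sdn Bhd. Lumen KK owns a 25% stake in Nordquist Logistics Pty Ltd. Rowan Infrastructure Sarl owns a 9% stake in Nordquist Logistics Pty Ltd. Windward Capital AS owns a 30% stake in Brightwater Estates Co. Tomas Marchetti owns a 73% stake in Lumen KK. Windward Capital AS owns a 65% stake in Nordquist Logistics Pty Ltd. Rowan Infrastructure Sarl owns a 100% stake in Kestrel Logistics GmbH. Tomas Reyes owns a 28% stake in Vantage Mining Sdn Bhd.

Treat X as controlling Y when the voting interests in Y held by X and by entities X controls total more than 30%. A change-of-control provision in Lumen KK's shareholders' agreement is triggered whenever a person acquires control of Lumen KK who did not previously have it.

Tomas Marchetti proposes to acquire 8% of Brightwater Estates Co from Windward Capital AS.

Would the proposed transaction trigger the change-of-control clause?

The purchase adds only to Tomas Marchetti's holdings (Windward's stake shrinks), so Tomas Marchetti is the only person who could newly come to control Lumen.
Tomas Marchetti holds 48% of Vantage, so Tomas Marchetti controls Vantage.
Vantage and Tomas Marchetti together hold 6% + 73% = 79% of Lumen, so Tomas Marchetti controls Lumen.
So Tomas Marchetti already controls Lumen before the transaction.
After the purchase, Tomas Marchetti holds 8% of Brightwater directly, and Windward's stake falls to 22%.
Tomas Marchetti controlled Lumen already, so this is not a new person acquiring control; every other person's position is unchanged or reduced.
No new person acquires control, so the clause is not triggered.

No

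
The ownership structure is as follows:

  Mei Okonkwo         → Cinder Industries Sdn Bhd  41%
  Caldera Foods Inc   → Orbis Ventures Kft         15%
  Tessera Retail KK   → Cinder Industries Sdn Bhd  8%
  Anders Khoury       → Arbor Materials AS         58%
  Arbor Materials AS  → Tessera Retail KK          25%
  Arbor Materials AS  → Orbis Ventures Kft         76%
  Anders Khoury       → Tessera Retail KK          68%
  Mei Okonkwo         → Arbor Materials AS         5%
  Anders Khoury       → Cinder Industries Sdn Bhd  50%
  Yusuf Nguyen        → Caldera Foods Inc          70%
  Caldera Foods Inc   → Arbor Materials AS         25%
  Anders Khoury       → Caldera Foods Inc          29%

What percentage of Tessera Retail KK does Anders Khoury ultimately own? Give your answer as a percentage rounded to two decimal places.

84.31%

Anders reaches Tessera along 3 paths.
Direct stake: 68% = 68%.
Via Arbor: 58% × 25% = 14.5%.
Via Caldera → Arbor: 29% × 25% × 25% = 1.8125%.
Total: 68% + 14.5% + 1.8125% = 84.3125%.
Rounded: 84.31%.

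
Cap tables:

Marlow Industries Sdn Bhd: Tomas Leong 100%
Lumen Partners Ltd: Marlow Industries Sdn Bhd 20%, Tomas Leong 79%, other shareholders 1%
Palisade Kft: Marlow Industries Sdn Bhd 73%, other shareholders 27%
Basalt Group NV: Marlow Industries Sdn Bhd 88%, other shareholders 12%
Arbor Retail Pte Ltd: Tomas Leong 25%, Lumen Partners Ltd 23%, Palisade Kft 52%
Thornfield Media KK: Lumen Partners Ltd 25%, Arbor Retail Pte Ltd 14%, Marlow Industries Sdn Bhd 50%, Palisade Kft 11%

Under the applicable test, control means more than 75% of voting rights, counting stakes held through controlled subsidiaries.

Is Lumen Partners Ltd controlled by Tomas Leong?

Yes

Tomas holds 100% of Marlow, so Tomas controls Marlow.
Marlow and Tomas together hold 20% + 79% = 99% of Lumen, so Tomas controls Lumen.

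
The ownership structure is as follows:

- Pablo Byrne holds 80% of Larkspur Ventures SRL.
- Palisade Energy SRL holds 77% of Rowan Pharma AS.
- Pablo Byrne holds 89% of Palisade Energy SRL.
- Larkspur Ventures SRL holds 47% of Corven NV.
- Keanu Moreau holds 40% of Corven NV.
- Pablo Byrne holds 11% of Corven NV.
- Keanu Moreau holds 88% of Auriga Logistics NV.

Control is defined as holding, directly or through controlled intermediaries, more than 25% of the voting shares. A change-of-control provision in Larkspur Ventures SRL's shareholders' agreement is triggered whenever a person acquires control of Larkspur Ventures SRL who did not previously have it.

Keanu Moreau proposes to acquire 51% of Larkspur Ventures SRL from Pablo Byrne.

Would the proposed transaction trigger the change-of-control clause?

The purchase adds only to Keanu's holdings (Pablo's stake shrinks), so Keanu is the only person who could newly come to control Larkspur.
Keanu holds 88% of Auriga, so Keanu controls Auriga.
Keanu holds 40% of Corven, so Keanu controls Corven.
Neither Keanu nor any entity Keanu controls holds any voting interest in Larkspur.
So before the transaction, Keanu does not control Larkspur.
After the purchase, Keanu holds 51% of Larkspur directly, and Pablo's stake falls to 29%.
Keanu holds 51% of Larkspur, so Keanu controls Larkspur.
Keanu did not control Larkspur before and does after, so the clause is triggered.

Yes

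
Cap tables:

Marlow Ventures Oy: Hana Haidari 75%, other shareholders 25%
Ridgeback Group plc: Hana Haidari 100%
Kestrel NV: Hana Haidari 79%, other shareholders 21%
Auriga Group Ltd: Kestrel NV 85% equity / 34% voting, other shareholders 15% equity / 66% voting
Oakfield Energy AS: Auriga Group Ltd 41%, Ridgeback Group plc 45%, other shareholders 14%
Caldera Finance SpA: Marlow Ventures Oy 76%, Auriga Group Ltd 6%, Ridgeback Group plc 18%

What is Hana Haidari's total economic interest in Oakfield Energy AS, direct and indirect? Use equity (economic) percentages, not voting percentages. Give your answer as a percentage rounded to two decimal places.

72.53%

Hana reaches Oakfield along 2 paths.
Via Kestrel → Auriga: 79% × 85% × 41% = 27.5315%.
Via Ridgeback: 100% × 45% = 45%.
Total: 27.5315% + 45% = 72.5315%.
Rounded: 72.53%.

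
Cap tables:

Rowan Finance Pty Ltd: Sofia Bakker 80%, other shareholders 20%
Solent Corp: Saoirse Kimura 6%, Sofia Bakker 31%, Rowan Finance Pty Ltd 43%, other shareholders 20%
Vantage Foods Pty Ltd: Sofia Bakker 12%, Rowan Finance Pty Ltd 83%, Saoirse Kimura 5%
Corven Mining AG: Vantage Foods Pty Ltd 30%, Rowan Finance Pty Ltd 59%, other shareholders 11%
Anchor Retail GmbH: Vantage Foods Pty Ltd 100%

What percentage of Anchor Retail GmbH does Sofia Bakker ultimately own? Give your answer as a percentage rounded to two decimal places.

78.40%

Sofia reaches Anchor along 2 paths.
Via Vantage: 12% × 100% = 12%.
Via Rowan → Vantage: 80% × 83% × 100% = 66.4%.
Total: 12% + 66.4% = 78.4%.
Rounded: 78.40%.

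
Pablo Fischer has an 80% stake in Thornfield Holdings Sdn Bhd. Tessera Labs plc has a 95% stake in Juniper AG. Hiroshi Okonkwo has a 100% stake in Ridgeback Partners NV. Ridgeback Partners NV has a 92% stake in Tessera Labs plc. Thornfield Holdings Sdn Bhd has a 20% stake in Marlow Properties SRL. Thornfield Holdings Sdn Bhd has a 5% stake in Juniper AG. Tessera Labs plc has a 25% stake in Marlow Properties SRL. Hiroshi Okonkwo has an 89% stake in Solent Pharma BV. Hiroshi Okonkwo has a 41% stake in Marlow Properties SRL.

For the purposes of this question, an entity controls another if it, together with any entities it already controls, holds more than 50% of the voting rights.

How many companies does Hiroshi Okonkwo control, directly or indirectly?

Hiroshi holds 100% of Ridgeback, so Hiroshi controls Ridgeback.
Hiroshi holds 89% of Solent, so Hiroshi controls Solent.
Ridgeback holds 92% of Tessera, so Hiroshi controls Tessera.
Tessera holds 95% of Juniper, so Hiroshi controls Juniper.
Tessera and Hiroshi together hold 25% + 41% = 66% of Marlow, so Hiroshi controls Marlow.
No other company's threshold is met.
Hiroshi controls 5 companies.

5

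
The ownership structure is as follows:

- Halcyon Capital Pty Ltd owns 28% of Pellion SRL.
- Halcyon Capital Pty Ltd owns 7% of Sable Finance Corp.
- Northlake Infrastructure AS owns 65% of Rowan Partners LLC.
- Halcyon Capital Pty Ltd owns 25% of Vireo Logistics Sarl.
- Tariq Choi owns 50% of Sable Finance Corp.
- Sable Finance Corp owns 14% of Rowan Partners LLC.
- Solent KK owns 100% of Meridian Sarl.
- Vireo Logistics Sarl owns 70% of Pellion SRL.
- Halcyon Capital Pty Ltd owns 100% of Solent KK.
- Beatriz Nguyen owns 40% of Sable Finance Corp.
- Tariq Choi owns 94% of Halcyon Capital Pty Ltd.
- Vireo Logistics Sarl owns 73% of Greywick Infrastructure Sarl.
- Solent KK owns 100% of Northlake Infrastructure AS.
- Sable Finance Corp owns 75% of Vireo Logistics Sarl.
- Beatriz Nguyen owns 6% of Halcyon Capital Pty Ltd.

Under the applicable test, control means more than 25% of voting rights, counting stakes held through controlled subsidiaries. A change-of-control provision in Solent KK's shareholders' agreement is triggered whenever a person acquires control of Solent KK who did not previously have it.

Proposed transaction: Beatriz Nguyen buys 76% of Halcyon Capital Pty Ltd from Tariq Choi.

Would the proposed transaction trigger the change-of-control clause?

Yes

The purchase adds only to Beatriz's holdings (Tariq's stake shrinks), so Beatriz is the only person who could newly come to control Solent.
Beatriz holds 40% of Sable, so Beatriz controls Sable.
Sable holds 75% of Vireo, so Beatriz controls Vireo.
Vireo holds 70% of Pellion, so Beatriz controls Pellion.
Vireo holds 73% of Greywick, so Beatriz controls Greywick.
Neither Beatriz nor any entity Beatriz controls holds any voting interest in Solent.
So before the transaction, Beatriz does not control Solent.
After the purchase, Beatriz's direct stake in Halcyon rises to 6% + 76% = 82%, and Tariq's stake falls to 18%.
Beatriz holds 82% of Halcyon, so Beatriz controls Halcyon.
Halcyon holds 100% of Solent, so Beatriz controls Solent.
Beatriz did not control Solent before and does after, so the clause is triggered.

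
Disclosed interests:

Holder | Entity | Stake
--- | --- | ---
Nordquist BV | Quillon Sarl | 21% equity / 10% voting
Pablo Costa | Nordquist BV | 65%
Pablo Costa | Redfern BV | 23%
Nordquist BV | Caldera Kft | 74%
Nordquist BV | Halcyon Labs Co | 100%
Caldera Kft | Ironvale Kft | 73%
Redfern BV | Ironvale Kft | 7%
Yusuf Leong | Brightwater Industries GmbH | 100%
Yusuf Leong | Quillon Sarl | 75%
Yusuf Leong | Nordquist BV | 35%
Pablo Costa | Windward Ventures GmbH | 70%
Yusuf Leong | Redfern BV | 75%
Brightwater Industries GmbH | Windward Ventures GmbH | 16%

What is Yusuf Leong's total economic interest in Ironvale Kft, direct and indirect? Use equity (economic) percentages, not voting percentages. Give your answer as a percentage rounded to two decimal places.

Yusuf reaches Ironvale along 2 paths.
Via Nordquist → Caldera: 35% × 74% × 73% = 18.907%.
Via Redfern: 75% × 7% = 5.25%.
Total: 18.907% + 5.25% = 24.157%.
Rounded: 24.16%.

24.16%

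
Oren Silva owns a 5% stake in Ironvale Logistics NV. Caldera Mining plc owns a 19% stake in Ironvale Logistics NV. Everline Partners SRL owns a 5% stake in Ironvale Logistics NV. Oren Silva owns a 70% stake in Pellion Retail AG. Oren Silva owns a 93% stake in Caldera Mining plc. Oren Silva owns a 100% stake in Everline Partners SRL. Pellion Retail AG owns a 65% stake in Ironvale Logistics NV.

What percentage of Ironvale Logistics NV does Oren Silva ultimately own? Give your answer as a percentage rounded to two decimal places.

73.17%

Oren reaches Ironvale along 4 paths.
Via Everline: 100% × 5% = 5%.
Via Pellion: 70% × 65% = 45.5%.
Via Caldera: 93% × 19% = 17.67%.
Direct stake: 5% = 5%.
Total: 5% + 45.5% + 17.67% + 5% = 73.17%.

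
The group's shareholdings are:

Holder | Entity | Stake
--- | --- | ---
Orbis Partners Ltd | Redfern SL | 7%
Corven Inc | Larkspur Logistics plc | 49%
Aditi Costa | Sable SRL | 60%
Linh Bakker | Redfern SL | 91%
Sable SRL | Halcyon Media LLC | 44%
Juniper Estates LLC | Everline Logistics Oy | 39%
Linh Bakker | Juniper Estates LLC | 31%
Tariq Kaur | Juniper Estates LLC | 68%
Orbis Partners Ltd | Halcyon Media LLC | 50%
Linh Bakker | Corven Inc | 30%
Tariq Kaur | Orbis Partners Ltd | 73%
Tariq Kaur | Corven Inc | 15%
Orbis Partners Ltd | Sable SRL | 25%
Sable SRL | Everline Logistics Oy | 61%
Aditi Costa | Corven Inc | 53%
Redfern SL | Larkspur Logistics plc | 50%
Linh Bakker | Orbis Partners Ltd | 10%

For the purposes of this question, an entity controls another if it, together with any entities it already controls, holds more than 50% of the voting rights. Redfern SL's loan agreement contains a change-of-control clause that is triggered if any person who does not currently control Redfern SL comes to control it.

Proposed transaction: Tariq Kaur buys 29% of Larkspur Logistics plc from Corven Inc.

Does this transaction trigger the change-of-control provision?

The purchase adds only to Tariq's holdings (Corven's stake shrinks), so Tariq is the only person who could newly come to control Redfern.
Tariq holds 73% of Orbis, so Tariq controls Orbis.
Tariq holds 68% of Juniper, so Tariq controls Juniper.
In Redfern, Tariq's side holds only 7%, not > 50%.
So before the transaction, Tariq does not control Redfern.
After the purchase, Tariq holds 29% of Larkspur directly, and Corven's stake falls to 20%.
Tariq's side now holds 29% of Larkspur, not > 50%, so Tariq still does not control Larkspur.
After the transaction, Tariq's side holds 7% of Redfern, not > 50%, so Tariq still does not control Redfern.
No new person acquires control, so the clause is not triggered.

No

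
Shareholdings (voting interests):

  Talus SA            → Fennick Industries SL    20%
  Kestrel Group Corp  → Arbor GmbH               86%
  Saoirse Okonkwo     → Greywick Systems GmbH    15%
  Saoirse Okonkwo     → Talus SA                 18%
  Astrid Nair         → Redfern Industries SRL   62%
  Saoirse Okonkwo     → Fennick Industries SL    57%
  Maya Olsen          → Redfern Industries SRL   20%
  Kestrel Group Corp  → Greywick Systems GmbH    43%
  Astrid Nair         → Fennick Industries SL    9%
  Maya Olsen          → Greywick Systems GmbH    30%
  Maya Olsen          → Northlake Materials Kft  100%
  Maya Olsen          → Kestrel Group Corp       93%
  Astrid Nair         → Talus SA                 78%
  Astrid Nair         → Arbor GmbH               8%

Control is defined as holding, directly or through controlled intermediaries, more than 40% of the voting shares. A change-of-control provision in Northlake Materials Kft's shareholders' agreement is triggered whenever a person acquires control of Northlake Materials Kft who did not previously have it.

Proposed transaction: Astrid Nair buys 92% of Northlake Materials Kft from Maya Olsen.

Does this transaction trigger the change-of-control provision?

The purchase adds only to Astrid's holdings (Maya's stake shrinks), so Astrid is the only person who could newly come to control Northlake.
Astrid holds 78% of Talus, so Astrid controls Talus.
Astrid holds 62% of Redfern, so Astrid controls Redfern.
Neither Astrid nor any entity Astrid controls holds any voting interest in Northlake.
So before the transaction, Astrid does not control Northlake.
After the purchase, Astrid holds 92% of Northlake directly, and Maya's stake falls to 8%.
Astrid holds 92% of Northlake, so Astrid controls Northlake.
Astrid did not control Northlake before and does after, so the clause is triggered.

Yes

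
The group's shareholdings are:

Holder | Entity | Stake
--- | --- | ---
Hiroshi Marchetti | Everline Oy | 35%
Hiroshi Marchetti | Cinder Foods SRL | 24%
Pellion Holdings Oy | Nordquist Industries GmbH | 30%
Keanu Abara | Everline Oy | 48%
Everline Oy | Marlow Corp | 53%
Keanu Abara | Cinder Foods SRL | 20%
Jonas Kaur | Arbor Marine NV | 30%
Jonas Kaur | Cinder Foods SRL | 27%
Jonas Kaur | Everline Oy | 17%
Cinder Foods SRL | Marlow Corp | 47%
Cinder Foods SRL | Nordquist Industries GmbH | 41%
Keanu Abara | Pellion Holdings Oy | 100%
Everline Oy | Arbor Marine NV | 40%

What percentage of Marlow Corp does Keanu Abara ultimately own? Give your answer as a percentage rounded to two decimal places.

34.84%

Keanu reaches Marlow along 2 paths.
Via Everline: 48% × 53% = 25.44%.
Via Cinder: 20% × 47% = 9.4%.
Total: 25.44% + 9.4% = 34.84%.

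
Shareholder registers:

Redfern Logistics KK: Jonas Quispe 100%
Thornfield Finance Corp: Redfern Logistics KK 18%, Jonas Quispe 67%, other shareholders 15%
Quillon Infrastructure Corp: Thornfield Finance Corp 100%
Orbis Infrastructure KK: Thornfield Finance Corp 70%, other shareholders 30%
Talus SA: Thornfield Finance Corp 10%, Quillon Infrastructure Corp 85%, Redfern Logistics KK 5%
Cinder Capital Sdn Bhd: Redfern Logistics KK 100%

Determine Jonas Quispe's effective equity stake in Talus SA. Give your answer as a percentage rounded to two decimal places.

Jonas reaches Talus along 5 paths.
Via Redfern → Thornfield: 100% × 18% × 10% = 1.8%.
Via Thornfield: 67% × 10% = 6.7%.
Via Redfern → Thornfield → Quillon: 100% × 18% × 100% × 85% = 15.3%.
Via Thornfield → Quillon: 67% × 100% × 85% = 56.95%.
Via Redfern: 100% × 5% = 5%.
Total: 1.8% + 6.7% + 15.3% + 56.95% + 5% = 85.75%.

85.75%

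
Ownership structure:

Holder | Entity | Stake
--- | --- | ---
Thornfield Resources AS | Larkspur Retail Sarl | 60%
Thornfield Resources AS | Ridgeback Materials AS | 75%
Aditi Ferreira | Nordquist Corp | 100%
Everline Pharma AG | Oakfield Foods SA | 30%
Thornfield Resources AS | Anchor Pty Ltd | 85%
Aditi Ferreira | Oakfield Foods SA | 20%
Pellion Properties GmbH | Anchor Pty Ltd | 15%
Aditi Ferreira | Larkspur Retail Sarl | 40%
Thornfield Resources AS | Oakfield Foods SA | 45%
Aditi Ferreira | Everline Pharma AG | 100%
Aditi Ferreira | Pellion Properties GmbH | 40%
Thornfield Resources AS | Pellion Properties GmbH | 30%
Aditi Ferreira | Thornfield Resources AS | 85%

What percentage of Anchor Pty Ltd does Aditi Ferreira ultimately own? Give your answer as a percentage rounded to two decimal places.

Aditi reaches Anchor along 3 paths.
Via Pellion: 40% × 15% = 6%.
Via Thornfield → Pellion: 85% × 30% × 15% = 3.825%.
Via Thornfield: 85% × 85% = 72.25%.
Total: 6% + 3.825% + 72.25% = 82.075%.
Rounded: 82.08%.

82.08%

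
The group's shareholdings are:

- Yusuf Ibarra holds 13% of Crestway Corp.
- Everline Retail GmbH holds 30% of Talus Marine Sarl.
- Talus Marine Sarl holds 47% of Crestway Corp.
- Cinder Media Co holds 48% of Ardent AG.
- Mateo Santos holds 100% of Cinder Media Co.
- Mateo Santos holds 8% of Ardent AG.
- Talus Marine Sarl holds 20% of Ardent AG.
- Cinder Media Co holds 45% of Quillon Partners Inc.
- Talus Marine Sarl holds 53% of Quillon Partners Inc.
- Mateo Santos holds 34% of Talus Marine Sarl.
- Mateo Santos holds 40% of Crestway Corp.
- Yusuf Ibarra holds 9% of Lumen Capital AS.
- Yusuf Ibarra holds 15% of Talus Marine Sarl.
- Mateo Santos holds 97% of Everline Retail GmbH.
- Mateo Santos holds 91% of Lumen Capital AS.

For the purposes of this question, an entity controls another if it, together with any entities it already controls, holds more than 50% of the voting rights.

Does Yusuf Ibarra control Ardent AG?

Yusuf's largest direct stake is 15% in Talus, which does not meet the threshold, so Yusuf controls no company.
Neither Yusuf nor any entity Yusuf controls holds any voting interest in Ardent.
So Yusuf does not control Ardent.

No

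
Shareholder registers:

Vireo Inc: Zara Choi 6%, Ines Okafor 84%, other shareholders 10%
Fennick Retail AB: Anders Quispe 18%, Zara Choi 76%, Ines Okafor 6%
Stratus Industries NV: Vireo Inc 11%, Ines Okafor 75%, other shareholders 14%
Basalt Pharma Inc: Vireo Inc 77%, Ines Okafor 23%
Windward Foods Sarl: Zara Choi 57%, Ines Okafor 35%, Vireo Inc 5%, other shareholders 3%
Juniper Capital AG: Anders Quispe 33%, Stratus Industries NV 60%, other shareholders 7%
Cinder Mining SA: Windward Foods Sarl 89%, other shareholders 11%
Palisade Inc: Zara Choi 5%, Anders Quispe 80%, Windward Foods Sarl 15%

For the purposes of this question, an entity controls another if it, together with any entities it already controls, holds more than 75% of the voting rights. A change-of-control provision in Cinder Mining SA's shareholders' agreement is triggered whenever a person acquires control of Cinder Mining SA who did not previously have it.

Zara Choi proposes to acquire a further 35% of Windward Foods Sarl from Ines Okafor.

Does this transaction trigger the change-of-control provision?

Yes

The purchase adds only to Zara's holdings (Ines's stake shrinks), so Zara is the only person who could newly come to control Cinder.
Zara holds 76% of Fennick, so Zara controls Fennick.
Neither Zara nor any entity Zara controls holds any voting interest in Cinder.
So before the transaction, Zara does not control Cinder.
After the purchase, Zara's direct stake in Windward rises to 57% + 35% = 92%, and Ines's stake falls to 0%.
Zara holds 92% of Windward, so Zara controls Windward.
Windward holds 89% of Cinder, so Zara controls Cinder.
Zara did not control Cinder before and does after, so the clause is triggered.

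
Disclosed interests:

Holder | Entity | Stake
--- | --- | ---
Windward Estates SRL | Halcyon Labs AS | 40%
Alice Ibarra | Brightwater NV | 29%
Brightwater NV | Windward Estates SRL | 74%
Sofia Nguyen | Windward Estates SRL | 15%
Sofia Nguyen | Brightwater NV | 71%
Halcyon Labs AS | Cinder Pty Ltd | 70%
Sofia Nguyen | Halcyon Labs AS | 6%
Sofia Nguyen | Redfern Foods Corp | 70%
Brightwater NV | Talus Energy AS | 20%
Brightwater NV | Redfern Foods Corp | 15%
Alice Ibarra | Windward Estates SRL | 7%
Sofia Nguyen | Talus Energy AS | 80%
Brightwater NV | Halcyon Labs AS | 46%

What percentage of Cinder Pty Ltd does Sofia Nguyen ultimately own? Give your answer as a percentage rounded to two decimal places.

45.97%

Sofia reaches Cinder along 4 paths.
Via Windward → Halcyon: 15% × 40% × 70% = 4.2%.
Via Brightwater → Windward → Halcyon: 71% × 74% × 40% × 70% = 14.7112%.
Via Brightwater → Halcyon: 71% × 46% × 70% = 22.862%.
Via Halcyon: 6% × 70% = 4.2%.
Total: 4.2% + 14.7112% + 22.862% + 4.2% = 45.9732%.
Rounded: 45.97%.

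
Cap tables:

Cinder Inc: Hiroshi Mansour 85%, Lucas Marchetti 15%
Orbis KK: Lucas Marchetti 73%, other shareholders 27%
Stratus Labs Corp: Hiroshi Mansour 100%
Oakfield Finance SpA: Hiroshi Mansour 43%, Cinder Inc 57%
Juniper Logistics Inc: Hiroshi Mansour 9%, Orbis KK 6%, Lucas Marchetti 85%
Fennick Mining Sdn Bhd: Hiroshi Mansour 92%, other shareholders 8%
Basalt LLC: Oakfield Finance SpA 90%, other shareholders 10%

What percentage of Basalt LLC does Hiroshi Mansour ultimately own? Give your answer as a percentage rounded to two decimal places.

Hiroshi reaches Basalt along 2 paths.
Via Oakfield: 43% × 90% = 38.7%.
Via Cinder → Oakfield: 85% × 57% × 90% = 43.605%.
Total: 38.7% + 43.605% = 82.305%.
Rounded: 82.31%.

82.31%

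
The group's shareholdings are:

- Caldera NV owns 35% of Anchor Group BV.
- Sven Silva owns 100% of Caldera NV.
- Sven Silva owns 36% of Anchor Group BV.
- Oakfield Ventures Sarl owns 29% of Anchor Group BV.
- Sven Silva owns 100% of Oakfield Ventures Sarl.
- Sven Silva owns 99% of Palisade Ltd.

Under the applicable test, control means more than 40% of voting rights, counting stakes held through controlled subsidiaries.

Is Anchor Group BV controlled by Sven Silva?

Yes

Sven holds 100% of Caldera, so Sven controls Caldera.
Sven holds 100% of Oakfield, so Sven controls Oakfield.
Sven and Oakfield and Caldera together hold 36% + 29% + 35% = 100% of Anchor, so Sven controls Anchor.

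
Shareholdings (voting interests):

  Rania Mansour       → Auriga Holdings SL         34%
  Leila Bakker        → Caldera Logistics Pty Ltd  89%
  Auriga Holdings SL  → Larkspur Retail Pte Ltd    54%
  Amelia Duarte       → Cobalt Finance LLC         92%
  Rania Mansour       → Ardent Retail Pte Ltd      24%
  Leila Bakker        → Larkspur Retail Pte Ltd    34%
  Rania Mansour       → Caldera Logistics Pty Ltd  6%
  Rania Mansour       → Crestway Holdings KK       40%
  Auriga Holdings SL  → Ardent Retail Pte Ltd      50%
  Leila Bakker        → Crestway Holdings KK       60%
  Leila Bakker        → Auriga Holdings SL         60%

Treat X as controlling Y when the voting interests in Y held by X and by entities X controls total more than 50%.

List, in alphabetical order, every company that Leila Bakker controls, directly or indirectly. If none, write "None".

Auriga Holdings SL, Caldera Logistics Pty Ltd, Crestway Holdings KK, Larkspur Retail Pte Ltd

Leila holds 60% of Crestway, so Leila controls Crestway.
Leila holds 60% of Auriga, so Leila controls Auriga.
Auriga and Leila together hold 54% + 34% = 88% of Larkspur, so Leila controls Larkspur.
Leila holds 89% of Caldera, so Leila controls Caldera.
No other company's threshold is met.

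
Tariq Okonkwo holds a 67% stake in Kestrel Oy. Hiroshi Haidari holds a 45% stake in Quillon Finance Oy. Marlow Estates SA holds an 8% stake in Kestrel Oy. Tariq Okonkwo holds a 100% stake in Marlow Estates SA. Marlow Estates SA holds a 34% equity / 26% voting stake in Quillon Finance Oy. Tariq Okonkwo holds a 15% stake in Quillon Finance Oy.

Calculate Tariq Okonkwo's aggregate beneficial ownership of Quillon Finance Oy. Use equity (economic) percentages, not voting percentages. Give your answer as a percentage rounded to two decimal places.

49.00%

Tariq reaches Quillon along 2 paths.
Via Marlow: 100% × 34% = 34%.
Direct stake: 15% = 15%.
Total: 34% + 15% = 49%.
Rounded: 49.00%.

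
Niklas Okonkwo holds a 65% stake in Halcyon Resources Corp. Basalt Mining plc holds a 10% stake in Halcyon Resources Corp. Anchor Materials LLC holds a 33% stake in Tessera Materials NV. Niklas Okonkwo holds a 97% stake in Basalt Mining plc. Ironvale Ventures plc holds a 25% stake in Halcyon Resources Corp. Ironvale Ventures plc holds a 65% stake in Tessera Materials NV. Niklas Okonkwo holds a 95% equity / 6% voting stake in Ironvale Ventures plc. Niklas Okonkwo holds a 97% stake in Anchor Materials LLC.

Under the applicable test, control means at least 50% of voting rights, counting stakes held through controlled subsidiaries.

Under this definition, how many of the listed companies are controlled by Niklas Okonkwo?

Niklas holds 97% of Basalt, so Niklas controls Basalt.
Niklas holds 97% of Anchor, so Niklas controls Anchor.
Basalt and Niklas together hold 10% + 65% = 75% of Halcyon, so Niklas controls Halcyon.
No other company's threshold is met.
Niklas controls 3 companies.

3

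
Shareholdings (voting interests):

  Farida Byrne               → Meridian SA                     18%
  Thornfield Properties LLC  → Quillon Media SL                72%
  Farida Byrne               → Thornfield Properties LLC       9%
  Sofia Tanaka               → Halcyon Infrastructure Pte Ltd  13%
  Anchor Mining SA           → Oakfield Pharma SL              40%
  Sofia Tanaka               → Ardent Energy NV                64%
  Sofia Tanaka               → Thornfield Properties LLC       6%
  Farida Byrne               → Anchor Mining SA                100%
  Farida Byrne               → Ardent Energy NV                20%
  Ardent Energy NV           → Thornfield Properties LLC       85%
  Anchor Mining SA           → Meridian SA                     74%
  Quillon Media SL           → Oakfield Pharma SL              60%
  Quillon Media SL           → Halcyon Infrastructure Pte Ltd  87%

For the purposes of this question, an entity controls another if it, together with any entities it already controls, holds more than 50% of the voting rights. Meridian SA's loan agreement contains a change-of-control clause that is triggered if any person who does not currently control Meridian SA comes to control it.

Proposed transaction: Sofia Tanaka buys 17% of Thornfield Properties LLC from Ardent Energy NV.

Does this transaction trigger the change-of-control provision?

No

The purchase adds only to Sofia's holdings (Ardent's stake shrinks), so Sofia is the only person who could newly come to control Meridian.
Sofia holds 64% of Ardent, so Sofia controls Ardent.
Sofia and Ardent together hold 6% + 85% = 91% of Thornfield, so Sofia controls Thornfield.
Thornfield holds 72% of Quillon, so Sofia controls Quillon.
Sofia and Quillon together hold 13% + 87% = 100% of Halcyon, so Sofia controls Halcyon.
Quillon holds 60% of Oakfield, so Sofia controls Oakfield.
Neither Sofia nor any entity Sofia controls holds any voting interest in Meridian.
So before the transaction, Sofia does not control Meridian.
After the purchase, Sofia's direct stake in Thornfield rises to 6% + 17% = 23%, and Ardent's stake falls to 68%.
Sofia and Ardent together hold 23% + 68% = 91% of Thornfield, so Sofia controls Thornfield.
After the transaction, neither Sofia nor any entity Sofia controls holds a voting interest in Meridian, so Sofia still does not control it.
No new person acquires control, so the clause is not triggered.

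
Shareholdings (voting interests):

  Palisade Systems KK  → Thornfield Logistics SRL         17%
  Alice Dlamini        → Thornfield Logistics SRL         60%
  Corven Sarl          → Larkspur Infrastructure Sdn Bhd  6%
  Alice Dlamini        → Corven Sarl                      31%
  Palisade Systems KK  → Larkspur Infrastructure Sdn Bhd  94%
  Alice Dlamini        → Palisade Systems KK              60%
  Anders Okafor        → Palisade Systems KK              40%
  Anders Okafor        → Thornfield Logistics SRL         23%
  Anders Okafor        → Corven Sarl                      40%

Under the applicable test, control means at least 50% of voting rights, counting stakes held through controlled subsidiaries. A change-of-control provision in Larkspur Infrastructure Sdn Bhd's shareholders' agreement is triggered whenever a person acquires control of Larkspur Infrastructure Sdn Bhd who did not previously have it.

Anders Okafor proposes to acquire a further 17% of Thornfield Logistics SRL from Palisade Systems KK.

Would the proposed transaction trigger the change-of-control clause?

The purchase adds only to Anders's holdings (Palisade's stake shrinks), so Anders is the only person who could newly come to control Larkspur.
Anders's largest direct stake is 40% in Corven, which does not meet the threshold, so Anders controls no company.
Neither Anders nor any entity Anders controls holds any voting interest in Larkspur.
So before the transaction, Anders does not control Larkspur.
After the purchase, Anders's direct stake in Thornfield rises to 23% + 17% = 40%, and Palisade's stake falls to 0%.
Anders's side now holds 40% of Thornfield, not ≥ 50%, so Anders still does not control Thornfield.
After the transaction, neither Anders nor any entity Anders controls holds a voting interest in Larkspur, so Anders still does not control it.
No new person acquires control, so the clause is not triggered.

No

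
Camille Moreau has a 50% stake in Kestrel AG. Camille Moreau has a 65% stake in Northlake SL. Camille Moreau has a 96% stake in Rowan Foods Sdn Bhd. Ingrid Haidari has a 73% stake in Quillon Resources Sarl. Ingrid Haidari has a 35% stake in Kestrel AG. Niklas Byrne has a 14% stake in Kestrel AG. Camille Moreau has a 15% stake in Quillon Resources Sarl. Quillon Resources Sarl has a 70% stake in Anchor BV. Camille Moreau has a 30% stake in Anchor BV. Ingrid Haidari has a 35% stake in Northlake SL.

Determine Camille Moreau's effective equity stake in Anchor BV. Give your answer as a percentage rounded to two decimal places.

Camille reaches Anchor along 2 paths.
Via Quillon: 15% × 70% = 10.5%.
Direct stake: 30% = 30%.
Total: 10.5% + 30% = 40.5%.
Rounded: 40.50%.

40.50%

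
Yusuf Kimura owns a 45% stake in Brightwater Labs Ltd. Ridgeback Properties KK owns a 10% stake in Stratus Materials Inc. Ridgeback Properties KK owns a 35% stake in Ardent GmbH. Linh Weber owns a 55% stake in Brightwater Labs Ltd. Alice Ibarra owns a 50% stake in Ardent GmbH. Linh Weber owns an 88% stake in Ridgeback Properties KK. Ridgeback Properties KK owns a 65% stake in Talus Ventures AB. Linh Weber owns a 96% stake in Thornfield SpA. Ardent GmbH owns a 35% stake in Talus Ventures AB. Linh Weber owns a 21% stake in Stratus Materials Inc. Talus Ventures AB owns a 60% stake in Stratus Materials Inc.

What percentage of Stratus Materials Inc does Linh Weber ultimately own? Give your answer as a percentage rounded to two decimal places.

70.59%

Linh reaches Stratus along 4 paths.
Via Ridgeback → Ardent → Talus: 88% × 35% × 35% × 60% = 6.468%.
Via Ridgeback → Talus: 88% × 65% × 60% = 34.32%.
Direct stake: 21% = 21%.
Via Ridgeback: 88% × 10% = 8.8%.
Total: 6.468% + 34.32% + 21% + 8.8% = 70.588%.
Rounded: 70.59%.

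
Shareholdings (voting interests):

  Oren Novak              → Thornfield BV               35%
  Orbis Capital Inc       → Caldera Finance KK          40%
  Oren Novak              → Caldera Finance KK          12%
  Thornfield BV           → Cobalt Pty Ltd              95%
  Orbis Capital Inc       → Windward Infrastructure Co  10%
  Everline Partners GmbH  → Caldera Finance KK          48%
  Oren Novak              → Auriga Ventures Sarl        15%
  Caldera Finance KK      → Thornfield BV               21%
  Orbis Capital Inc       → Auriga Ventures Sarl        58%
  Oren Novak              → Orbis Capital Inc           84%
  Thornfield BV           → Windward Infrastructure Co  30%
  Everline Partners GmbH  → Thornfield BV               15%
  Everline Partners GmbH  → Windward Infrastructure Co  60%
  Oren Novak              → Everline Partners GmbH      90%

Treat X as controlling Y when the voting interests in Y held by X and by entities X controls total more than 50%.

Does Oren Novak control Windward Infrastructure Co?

Oren holds 90% of Everline, so Oren controls Everline.
Oren holds 84% of Orbis, so Oren controls Orbis.
Everline and Orbis and Oren together hold 48% + 40% + 12% = 100% of Caldera, so Oren controls Caldera.
Everline and Caldera and Oren together hold 15% + 21% + 35% = 71% of Thornfield, so Oren controls Thornfield.
Everline and Thornfield and Orbis together hold 60% + 30% + 10% = 100% of Windward, so Oren controls Windward.

Yes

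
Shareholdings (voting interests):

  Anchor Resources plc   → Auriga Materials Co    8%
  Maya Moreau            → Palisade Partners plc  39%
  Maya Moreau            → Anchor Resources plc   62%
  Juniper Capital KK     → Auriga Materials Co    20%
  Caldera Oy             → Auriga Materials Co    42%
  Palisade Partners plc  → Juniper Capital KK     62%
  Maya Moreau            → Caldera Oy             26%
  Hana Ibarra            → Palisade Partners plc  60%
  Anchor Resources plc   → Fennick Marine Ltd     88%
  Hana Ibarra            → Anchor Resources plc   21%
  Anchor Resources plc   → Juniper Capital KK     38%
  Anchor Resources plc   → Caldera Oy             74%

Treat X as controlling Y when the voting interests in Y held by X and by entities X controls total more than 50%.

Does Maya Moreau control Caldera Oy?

Yes

Maya holds 62% of Anchor, so Maya controls Anchor.
Anchor and Maya together hold 74% + 26% = 100% of Caldera, so Maya controls Caldera.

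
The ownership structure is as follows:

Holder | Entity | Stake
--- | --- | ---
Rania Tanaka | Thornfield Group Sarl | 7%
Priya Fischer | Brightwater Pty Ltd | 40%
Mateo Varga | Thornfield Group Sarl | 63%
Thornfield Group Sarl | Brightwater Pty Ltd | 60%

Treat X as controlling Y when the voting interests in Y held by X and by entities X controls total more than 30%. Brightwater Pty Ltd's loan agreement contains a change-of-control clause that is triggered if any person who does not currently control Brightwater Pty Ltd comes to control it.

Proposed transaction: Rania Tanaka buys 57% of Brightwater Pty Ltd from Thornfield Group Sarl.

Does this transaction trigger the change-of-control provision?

The purchase adds only to Rania's holdings (Thornfield's stake shrinks), so Rania is the only person who could newly come to control Brightwater.
Rania's largest direct stake is 7% in Thornfield, which does not meet the threshold, so Rania controls no company.
Neither Rania nor any entity Rania controls holds any voting interest in Brightwater.
So before the transaction, Rania does not control Brightwater.
After the purchase, Rania holds 57% of Brightwater directly, and Thornfield's stake falls to 3%.
Rania holds 57% of Brightwater, so Rania controls Brightwater.
Rania did not control Brightwater before and does after, so the clause is triggered.

Yes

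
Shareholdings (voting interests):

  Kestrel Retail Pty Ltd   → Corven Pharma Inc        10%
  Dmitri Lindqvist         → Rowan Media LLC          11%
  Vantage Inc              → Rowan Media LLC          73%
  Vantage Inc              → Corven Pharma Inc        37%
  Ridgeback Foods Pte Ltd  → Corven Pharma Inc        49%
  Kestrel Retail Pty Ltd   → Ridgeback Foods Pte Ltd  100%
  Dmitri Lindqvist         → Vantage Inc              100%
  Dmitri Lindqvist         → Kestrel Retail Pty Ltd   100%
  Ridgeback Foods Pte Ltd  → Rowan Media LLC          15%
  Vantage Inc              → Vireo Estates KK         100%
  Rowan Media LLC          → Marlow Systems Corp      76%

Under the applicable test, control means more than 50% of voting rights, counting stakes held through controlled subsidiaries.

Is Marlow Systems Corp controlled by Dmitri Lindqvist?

Dmitri holds 100% of Vantage, so Dmitri controls Vantage.
Dmitri holds 100% of Kestrel, so Dmitri controls Kestrel.
Kestrel holds 100% of Ridgeback, so Dmitri controls Ridgeback.
Dmitri and Vantage and Ridgeback together hold 11% + 73% + 15% = 99% of Rowan, so Dmitri controls Rowan.
Rowan holds 76% of Marlow, so Dmitri controls Marlow.

Yes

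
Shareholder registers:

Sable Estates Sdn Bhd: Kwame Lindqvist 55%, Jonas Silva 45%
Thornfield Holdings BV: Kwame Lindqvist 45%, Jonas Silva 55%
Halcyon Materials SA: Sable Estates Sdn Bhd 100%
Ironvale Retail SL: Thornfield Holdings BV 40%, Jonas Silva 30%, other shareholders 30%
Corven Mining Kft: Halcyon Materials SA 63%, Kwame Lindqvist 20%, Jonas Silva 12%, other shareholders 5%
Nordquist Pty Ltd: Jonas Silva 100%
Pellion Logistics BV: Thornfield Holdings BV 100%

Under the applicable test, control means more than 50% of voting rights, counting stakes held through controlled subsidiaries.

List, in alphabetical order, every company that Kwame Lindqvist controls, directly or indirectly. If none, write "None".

Kwame holds 55% of Sable, so Kwame controls Sable.
Sable holds 100% of Halcyon, so Kwame controls Halcyon.
Halcyon and Kwame together hold 63% + 20% = 83% of Corven, so Kwame controls Corven.
No other company's threshold is met.

Corven Mining Kft, Halcyon Materials SA, Sable Estates Sdn Bhd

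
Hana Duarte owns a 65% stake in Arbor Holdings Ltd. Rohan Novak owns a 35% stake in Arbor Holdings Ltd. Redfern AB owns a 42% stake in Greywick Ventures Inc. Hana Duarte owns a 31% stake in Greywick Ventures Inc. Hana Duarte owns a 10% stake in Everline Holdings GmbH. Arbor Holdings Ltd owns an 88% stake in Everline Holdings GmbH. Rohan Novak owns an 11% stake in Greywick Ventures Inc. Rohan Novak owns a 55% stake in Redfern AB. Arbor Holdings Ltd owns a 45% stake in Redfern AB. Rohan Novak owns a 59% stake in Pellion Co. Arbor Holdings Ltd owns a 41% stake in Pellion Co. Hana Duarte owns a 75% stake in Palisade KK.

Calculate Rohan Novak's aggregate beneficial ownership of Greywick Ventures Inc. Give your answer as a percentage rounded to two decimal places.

40.72%

Rohan reaches Greywick along 3 paths.
Via Redfern: 55% × 42% = 23.1%.
Via Arbor → Redfern: 35% × 45% × 42% = 6.615%.
Direct stake: 11% = 11%.
Total: 23.1% + 6.615% + 11% = 40.715%.
Rounded: 40.72%.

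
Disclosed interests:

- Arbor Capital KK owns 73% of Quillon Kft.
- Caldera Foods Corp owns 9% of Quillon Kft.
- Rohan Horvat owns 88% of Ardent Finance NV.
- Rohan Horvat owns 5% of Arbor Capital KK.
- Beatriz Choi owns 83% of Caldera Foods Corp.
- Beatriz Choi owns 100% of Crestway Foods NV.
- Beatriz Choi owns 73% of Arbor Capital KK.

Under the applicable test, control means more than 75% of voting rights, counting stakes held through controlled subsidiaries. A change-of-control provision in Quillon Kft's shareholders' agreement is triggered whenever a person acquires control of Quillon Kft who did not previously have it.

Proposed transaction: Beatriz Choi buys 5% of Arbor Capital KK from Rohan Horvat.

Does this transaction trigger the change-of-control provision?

The purchase adds only to Beatriz's holdings (Rohan's stake shrinks), so Beatriz is the only person who could newly come to control Quillon.
Beatriz holds 83% of Caldera, so Beatriz controls Caldera.
Beatriz holds 100% of Crestway, so Beatriz controls Crestway.
In Quillon, Beatriz's side holds only 9%, not > 75%.
So before the transaction, Beatriz does not control Quillon.
After the purchase, Beatriz's direct stake in Arbor rises to 73% + 5% = 78%, and Rohan's stake falls to 0%.
Beatriz holds 78% of Arbor, so Beatriz controls Arbor.
Arbor and Caldera together hold 73% + 9% = 82% of Quillon, so Beatriz controls Quillon.
Beatriz did not control Quillon before and does after, so the clause is triggered.

Yes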